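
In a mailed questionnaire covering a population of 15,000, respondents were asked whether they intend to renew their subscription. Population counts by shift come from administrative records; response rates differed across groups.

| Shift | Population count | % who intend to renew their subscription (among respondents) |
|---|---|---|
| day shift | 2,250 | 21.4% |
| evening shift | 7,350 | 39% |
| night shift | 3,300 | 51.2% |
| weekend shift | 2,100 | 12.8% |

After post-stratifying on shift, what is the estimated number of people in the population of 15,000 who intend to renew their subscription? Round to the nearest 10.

5,310

Each cell contributes its population count × the respondent rate:
  day shift: 2,250 × 21.4% = 481.5
  evening shift: 7,350 × 39% = 2866.5
  night shift: 3,300 × 51.2% = 1689.6
  weekend shift: 2,100 × 12.8% = 268.8
Estimated total = 5306.4 → 5,310.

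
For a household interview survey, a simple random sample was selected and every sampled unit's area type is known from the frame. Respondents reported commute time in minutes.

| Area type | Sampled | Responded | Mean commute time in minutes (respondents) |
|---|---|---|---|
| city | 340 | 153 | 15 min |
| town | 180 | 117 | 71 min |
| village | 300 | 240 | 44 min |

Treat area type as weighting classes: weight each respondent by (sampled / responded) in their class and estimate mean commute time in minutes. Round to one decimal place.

Class response rates: city 153/340 = 45%, town 117/180 = 65%, village 240/300 = 80%.
Inverse-response-rate weighting restores each class to its sampled count, so class totals weight by n_sampled:
  city: 340 × 15 = 5100
  town: 180 × 71 = 12,780
  village: 300 × 44 = 13,200
Adjusted estimate = 31,080 / 820 = 37.9024 → 37.9.

37.9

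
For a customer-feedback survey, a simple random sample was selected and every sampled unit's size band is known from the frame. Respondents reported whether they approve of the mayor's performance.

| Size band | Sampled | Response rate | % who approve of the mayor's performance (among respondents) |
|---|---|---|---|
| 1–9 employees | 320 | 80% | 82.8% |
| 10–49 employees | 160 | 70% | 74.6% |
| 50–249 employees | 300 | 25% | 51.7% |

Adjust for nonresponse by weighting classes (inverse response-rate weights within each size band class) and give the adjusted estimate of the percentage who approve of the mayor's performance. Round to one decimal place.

69.2%

With weight = n_sampled/n_responded per class, the weighted class total is n_sampled:
  1–9 employees: 320 × 82.8 = 26,496
  10–49 employees: 160 × 74.6 = 11,936
  50–249 employees: 300 × 51.7 = 15,510
Adjusted estimate = 53,942 / 780 = 69.1564 → 69.2%.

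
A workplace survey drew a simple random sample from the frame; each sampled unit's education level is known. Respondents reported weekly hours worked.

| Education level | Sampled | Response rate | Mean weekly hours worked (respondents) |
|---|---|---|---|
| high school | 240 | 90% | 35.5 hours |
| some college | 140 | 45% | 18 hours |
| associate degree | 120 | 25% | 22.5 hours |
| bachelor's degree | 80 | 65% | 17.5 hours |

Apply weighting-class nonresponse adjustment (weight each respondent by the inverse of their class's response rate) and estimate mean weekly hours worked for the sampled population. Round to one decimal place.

Each respondent's weight = sampled/responded in their class; summing within a class gives n_sampled, so:
  high school: 240 × 35.5 = 8520
  some college: 140 × 18 = 2520
  associate degree: 120 × 22.5 = 2700
  bachelor's degree: 80 × 17.5 = 1400
Adjusted estimate = 15,140 / 580 = 26.1034 → 26.1.

26.1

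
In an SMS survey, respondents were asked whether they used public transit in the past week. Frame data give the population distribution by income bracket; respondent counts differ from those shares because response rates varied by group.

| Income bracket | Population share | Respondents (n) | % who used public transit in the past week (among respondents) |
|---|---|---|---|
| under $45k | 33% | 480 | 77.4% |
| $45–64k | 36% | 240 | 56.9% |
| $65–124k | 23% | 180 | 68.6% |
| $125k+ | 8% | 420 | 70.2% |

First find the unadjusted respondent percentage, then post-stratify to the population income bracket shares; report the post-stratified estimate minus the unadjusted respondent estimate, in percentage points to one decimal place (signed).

Unadjusted (pooled respondent) estimate weights by respondent counts:
  (480/1320)×77.4 + (240/1320)×56.9 + (180/1320)×68.6 + (420/1320)×70.2 = 70.1818%
Post-stratifying to population shares instead:
  0.33×77.4 + 0.36×56.9 + 0.23×68.6 + 0.08×70.2 = 67.42%
Difference = 67.42 − 70.1818 = -2.7618 pp.

-2.8 percentage points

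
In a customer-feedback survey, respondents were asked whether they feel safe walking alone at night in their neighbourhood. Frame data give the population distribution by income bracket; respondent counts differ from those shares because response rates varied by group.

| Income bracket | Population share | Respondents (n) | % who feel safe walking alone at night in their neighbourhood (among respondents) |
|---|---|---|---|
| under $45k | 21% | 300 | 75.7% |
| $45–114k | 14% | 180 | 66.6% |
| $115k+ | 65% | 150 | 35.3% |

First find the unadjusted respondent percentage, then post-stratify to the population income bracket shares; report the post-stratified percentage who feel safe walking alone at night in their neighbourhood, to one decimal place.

48.2%

Without adjustment, the pooled respondent share is:
  (300/630)×75.7 + (180/630)×66.6 + (150/630)×35.3 = 63.481%
Post-stratifying to population shares instead:
  0.21×75.7 + 0.14×66.6 + 0.65×35.3 = 48.166%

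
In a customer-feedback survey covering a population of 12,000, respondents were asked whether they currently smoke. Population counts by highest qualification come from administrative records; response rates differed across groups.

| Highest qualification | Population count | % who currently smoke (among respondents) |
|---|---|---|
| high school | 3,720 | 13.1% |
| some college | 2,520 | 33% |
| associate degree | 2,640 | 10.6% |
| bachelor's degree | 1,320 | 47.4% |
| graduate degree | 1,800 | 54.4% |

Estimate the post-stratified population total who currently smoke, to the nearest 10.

3,200

Apply each group's respondent rate to its population count:
  high school: 3,720 × 13.1% = 487.32
  some college: 2,520 × 33% = 831.6
  associate degree: 2,640 × 10.6% = 279.84
  bachelor's degree: 1,320 × 47.4% = 625.68
  graduate degree: 1,800 × 54.4% = 979.2
Estimated total = 3203.64 → 3,200.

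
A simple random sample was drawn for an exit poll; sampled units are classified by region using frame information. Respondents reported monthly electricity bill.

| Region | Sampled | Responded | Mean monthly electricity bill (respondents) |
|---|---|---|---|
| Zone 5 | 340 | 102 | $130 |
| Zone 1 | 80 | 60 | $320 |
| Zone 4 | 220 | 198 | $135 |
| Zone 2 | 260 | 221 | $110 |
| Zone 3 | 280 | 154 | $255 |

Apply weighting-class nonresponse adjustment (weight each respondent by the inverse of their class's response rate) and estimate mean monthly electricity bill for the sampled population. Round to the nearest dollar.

$169

Response rates by class: Zone 5 102/340 = 30%, Zone 1 60/80 = 75%, Zone 4 198/220 = 90%, Zone 2 221/260 = 85%, Zone 3 154/280 = 55%.
Weighting each respondent by the inverse class response rate inflates each class back to its sampled size, so the class weight is n_sampled:
  Zone 5: 340 × 130 = 44,200
  Zone 1: 80 × 320 = 25,600
  Zone 4: 220 × 135 = 29,700
  Zone 2: 260 × 110 = 28,600
  Zone 3: 280 × 255 = 71,400
Adjusted estimate = 199,500 / 1,180 = 169.068 → $169.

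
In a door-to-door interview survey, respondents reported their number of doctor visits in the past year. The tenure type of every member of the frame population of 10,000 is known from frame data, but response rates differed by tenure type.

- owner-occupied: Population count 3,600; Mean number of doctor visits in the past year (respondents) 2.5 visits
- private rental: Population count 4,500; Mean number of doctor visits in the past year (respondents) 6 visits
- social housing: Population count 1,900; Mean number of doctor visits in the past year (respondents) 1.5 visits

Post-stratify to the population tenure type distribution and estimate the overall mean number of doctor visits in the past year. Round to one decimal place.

3.9

Weight each group's respondent value by its population share:
  owner-occupied: (3,600/10,000) × 2.5 = 0.9
  private rental: (4,500/10,000) × 6 = 2.7
  social housing: (1,900/10,000) × 1.5 = 0.285
Post-stratified estimate = 3.885 → 3.9.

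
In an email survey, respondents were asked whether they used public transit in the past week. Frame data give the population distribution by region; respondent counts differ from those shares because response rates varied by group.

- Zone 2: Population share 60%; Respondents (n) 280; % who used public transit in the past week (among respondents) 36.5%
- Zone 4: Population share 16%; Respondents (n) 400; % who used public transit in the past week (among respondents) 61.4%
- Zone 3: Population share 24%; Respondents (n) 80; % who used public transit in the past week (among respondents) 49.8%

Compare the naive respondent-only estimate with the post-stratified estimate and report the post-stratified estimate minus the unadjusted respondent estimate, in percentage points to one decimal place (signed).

-7.3 percentage points

Unadjusted (pooled respondent) estimate weights by respondent counts:
  (280/760)×36.5 + (400/760)×61.4 + (80/760)×49.8 = 51.0053%
Post-stratifying to population shares instead:
  0.6×36.5 + 0.16×61.4 + 0.24×49.8 = 43.676%
Difference = 43.676 − 51.0053 = -7.3293 pp.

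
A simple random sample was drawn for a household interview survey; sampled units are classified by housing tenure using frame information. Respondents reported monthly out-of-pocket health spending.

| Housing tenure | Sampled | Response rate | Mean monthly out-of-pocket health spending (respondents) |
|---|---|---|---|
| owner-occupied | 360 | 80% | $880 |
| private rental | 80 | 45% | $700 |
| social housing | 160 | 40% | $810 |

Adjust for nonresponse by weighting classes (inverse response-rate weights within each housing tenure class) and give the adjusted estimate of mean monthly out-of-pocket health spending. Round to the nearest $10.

$840

Inverse-response-rate weighting restores each class to its sampled count, so class totals weight by n_sampled:
  owner-occupied: 360 × 880 = 316,800
  private rental: 80 × 700 = 56,000
  social housing: 160 × 810 = 129,600
Adjusted estimate = 502,400 / 600 = 837.333 → $840.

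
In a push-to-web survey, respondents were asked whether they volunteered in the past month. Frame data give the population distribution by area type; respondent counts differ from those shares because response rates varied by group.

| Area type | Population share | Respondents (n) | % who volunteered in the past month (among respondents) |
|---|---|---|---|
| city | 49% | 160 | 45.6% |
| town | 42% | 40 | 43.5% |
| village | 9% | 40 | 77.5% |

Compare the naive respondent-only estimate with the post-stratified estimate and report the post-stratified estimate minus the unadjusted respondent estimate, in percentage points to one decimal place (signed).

Unadjusted (pooled respondent) estimate weights by respondent counts:
  (160/240)×45.6 + (40/240)×43.5 + (40/240)×77.5 = 50.5667%
Post-stratified estimate weights by population shares:
  0.49×45.6 + 0.42×43.5 + 0.09×77.5 = 47.589%
Difference = 47.589 − 50.5667 = -2.9777 pp.

-3.0 percentage points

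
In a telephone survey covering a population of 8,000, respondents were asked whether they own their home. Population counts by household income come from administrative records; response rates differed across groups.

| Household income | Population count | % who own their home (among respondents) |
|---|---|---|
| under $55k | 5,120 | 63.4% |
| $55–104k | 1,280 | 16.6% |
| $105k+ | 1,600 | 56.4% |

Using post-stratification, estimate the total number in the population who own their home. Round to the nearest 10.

Each cell contributes its population count × the respondent rate:
  under $55k: 5,120 × 63.4% = 3246.08
  $55–104k: 1,280 × 16.6% = 212.48
  $105k+: 1,600 × 56.4% = 902.4
Estimated total = 4360.96 → 4,360.

4,360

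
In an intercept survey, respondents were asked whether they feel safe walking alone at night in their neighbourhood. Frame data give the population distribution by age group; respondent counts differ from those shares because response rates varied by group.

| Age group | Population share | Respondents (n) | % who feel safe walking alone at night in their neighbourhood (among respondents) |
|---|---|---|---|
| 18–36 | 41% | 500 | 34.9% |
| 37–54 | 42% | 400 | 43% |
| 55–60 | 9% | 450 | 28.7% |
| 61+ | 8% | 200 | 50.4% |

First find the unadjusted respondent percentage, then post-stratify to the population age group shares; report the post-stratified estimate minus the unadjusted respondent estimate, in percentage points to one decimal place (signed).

Unadjusted (pooled respondent) estimate weights by respondent counts:
  (500/1550)×34.9 + (400/1550)×43 + (450/1550)×28.7 + (200/1550)×50.4 = 37.1903%
Post-stratified estimate weights by population shares:
  0.41×34.9 + 0.42×43 + 0.09×28.7 + 0.08×50.4 = 38.984%
Difference = 38.984 − 37.1903 = 1.7937 pp.

+1.8 percentage points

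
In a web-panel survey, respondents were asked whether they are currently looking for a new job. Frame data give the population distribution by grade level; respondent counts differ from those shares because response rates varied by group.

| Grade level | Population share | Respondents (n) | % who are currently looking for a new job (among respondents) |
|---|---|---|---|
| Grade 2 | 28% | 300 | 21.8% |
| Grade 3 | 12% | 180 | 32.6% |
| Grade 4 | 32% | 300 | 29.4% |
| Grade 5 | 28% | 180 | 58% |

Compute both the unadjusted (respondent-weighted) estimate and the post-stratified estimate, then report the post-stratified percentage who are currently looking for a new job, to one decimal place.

35.7%

Without adjustment, the pooled respondent share is:
  (300/960)×21.8 + (180/960)×32.6 + (300/960)×29.4 + (180/960)×58 = 32.9875%
Post-stratifying to population shares instead:
  0.28×21.8 + 0.12×32.6 + 0.32×29.4 + 0.28×58 = 35.664%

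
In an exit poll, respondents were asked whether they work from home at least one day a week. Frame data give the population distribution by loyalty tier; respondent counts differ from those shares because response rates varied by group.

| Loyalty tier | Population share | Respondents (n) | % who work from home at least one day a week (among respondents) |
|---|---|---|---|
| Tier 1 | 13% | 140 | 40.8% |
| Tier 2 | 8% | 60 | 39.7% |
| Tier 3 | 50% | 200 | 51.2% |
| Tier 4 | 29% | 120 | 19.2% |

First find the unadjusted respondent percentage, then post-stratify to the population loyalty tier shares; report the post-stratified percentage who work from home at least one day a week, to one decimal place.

Unadjusted (pooled respondent) estimate weights by respondent counts:
  (140/520)×40.8 + (60/520)×39.7 + (200/520)×51.2 + (120/520)×19.2 = 39.6885%
Reweighting by population loyalty tier shares:
  0.13×40.8 + 0.08×39.7 + 0.5×51.2 + 0.29×19.2 = 39.648%

39.6%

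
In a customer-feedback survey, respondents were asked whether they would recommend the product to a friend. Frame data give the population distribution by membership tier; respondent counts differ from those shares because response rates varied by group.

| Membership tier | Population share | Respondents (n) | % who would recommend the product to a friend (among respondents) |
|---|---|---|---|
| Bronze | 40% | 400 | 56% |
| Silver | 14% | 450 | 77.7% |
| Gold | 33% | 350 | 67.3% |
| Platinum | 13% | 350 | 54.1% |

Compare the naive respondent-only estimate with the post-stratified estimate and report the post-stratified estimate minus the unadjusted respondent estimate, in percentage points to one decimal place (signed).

Unadjusted (pooled respondent) estimate weights by respondent counts:
  (400/1550)×56 + (450/1550)×77.7 + (350/1550)×67.3 + (350/1550)×54.1 = 64.4226%
Post-stratifying to population shares instead:
  0.4×56 + 0.14×77.7 + 0.33×67.3 + 0.13×54.1 = 62.52%
Difference = 62.52 − 64.4226 = -1.9026 pp.

-1.9 percentage points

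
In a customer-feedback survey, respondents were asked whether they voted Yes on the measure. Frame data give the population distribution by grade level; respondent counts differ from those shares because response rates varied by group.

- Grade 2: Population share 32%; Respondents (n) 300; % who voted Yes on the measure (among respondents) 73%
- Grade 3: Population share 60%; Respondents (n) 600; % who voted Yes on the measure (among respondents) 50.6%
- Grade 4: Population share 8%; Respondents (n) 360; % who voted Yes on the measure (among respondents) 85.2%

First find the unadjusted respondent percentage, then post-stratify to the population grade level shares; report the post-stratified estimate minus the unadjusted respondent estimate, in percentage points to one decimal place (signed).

Without adjustment, the pooled respondent share is:
  (300/1260)×73 + (600/1260)×50.6 + (360/1260)×85.2 = 65.819%
Post-stratifying to population shares instead:
  0.32×73 + 0.6×50.6 + 0.08×85.2 = 60.536%
Difference = 60.536 − 65.819 = -5.283 pp.

-5.3 percentage points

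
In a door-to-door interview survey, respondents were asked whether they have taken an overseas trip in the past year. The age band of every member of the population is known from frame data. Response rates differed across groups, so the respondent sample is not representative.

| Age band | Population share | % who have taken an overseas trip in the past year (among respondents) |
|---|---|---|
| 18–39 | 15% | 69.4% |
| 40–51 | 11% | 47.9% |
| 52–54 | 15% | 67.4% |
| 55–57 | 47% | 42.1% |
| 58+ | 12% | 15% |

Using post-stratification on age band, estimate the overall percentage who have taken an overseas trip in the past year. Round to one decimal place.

47.4%

Reweight to the known age band distribution:
  18–39: 0.15 × 69.4 = 10.41
  40–51: 0.11 × 47.9 = 5.269
  52–54: 0.15 × 67.4 = 10.11
  55–57: 0.47 × 42.1 = 19.787
  58+: 0.12 × 15 = 1.8
Post-stratified estimate = 47.376 → 47.4%.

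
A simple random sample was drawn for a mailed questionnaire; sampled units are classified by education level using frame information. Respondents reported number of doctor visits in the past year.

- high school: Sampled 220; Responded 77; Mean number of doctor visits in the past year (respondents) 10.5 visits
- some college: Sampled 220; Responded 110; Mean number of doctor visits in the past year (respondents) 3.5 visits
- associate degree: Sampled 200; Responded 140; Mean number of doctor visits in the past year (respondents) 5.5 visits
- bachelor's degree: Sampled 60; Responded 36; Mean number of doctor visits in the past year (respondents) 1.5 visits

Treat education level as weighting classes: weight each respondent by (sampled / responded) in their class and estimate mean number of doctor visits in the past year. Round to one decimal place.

Response rates by class: high school 77/220 = 35%, some college 110/220 = 50%, associate degree 140/200 = 70%, bachelor's degree 36/60 = 60%.
With weight = n_sampled/n_responded per class, the weighted class total is n_sampled:
  high school: 220 × 10.5 = 2310
  some college: 220 × 3.5 = 770
  associate degree: 200 × 5.5 = 1100
  bachelor's degree: 60 × 1.5 = 90
Adjusted estimate = 4270 / 700 = 6.1 → 6.1.

6.1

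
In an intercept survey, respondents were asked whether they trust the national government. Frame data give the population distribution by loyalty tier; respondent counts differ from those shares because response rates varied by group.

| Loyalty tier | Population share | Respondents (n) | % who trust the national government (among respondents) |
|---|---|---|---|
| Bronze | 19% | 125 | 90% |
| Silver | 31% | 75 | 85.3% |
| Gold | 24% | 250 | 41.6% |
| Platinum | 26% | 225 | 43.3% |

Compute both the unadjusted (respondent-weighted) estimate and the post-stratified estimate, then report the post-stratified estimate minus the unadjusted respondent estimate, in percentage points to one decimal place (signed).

+8.8 percentage points

Naive respondent-only estimate (weights = respondent counts):
  (125/675)×90 + (75/675)×85.3 + (250/675)×41.6 + (225/675)×43.3 = 55.9852%
Post-stratifying to population shares instead:
  0.19×90 + 0.31×85.3 + 0.24×41.6 + 0.26×43.3 = 64.785%
Difference = 64.785 − 55.9852 = 8.7998 pp.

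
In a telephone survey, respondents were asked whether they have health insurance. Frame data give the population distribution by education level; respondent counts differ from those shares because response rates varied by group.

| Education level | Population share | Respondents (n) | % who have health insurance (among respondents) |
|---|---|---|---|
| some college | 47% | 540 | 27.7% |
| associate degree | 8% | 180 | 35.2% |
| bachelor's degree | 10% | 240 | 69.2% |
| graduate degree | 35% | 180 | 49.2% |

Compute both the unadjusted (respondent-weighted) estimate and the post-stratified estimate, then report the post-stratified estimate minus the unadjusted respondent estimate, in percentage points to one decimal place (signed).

Unadjusted (pooled respondent) estimate weights by respondent counts:
  (540/1140)×27.7 + (180/1140)×35.2 + (240/1140)×69.2 + (180/1140)×49.2 = 41.0158%
Post-stratifying to population shares instead:
  0.47×27.7 + 0.08×35.2 + 0.1×69.2 + 0.35×49.2 = 39.975%
Difference = 39.975 − 41.0158 = -1.0408 pp.

-1.0 percentage points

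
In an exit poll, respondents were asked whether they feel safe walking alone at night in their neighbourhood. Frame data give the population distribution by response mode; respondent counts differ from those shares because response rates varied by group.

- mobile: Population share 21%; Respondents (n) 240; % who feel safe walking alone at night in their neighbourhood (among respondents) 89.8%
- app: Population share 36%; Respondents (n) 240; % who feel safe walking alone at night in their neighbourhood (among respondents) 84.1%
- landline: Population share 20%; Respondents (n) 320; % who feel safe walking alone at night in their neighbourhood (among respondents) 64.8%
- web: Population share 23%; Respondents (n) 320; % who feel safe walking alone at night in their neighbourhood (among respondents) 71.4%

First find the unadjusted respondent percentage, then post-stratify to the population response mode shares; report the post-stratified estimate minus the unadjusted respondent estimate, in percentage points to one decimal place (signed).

+2.3 percentage points

Without adjustment, the pooled respondent share is:
  (240/1120)×89.8 + (240/1120)×84.1 + (320/1120)×64.8 + (320/1120)×71.4 = 76.1786%
Reweighting by population response mode shares:
  0.21×89.8 + 0.36×84.1 + 0.2×64.8 + 0.23×71.4 = 78.516%
Difference = 78.516 − 76.1786 = 2.3374 pp.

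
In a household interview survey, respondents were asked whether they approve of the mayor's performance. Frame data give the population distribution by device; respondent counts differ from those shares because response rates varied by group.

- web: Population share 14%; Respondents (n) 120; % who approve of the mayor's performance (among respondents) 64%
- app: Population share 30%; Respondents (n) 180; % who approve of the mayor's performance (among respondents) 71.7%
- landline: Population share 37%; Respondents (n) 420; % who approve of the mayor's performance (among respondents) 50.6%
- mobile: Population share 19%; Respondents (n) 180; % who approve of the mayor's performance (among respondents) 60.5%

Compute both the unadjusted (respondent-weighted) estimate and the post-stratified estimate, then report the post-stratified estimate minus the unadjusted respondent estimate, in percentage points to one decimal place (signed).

Unadjusted (pooled respondent) estimate weights by respondent counts:
  (120/900)×64 + (180/900)×71.7 + (420/900)×50.6 + (180/900)×60.5 = 58.5867%
Post-stratifying to population shares instead:
  0.14×64 + 0.3×71.7 + 0.37×50.6 + 0.19×60.5 = 60.687%
Difference = 60.687 − 58.5867 = 2.1003 pp.

+2.1 percentage points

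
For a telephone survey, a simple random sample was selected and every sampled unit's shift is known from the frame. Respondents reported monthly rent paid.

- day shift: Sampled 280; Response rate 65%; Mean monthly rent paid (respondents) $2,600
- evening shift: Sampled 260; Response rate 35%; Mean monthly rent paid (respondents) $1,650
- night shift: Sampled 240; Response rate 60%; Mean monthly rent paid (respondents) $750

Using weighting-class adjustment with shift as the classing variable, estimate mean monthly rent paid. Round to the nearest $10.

$1,710

Inverse-response-rate weighting restores each class to its sampled count, so class totals weight by n_sampled:
  day shift: 280 × 2600 = 728,000
  evening shift: 260 × 1650 = 429,000
  night shift: 240 × 750 = 180,000
Adjusted estimate = 1,337,000 / 780 = 1714.1 → $1,710.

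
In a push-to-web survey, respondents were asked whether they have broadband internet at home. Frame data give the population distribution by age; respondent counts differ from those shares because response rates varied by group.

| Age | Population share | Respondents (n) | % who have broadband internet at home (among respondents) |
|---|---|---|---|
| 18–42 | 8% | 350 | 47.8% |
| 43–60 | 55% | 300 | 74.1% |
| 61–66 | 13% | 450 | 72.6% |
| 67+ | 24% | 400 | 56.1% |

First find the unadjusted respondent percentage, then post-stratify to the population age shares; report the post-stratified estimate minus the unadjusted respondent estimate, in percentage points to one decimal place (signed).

Unadjusted (pooled respondent) estimate weights by respondent counts:
  (350/1500)×47.8 + (300/1500)×74.1 + (450/1500)×72.6 + (400/1500)×56.1 = 62.7133%
Post-stratified estimate weights by population shares:
  0.08×47.8 + 0.55×74.1 + 0.13×72.6 + 0.24×56.1 = 67.481%
Difference = 67.481 − 62.7133 = 4.7677 pp.

+4.8 percentage points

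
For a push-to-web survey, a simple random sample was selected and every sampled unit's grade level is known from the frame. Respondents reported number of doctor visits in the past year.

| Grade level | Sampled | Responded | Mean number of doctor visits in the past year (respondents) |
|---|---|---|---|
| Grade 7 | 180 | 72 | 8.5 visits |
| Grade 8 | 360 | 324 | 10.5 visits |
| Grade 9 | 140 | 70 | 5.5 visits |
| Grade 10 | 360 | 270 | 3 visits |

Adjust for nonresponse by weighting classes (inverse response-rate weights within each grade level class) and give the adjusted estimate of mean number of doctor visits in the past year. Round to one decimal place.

Response rates by class: Grade 7 72/180 = 40%, Grade 8 324/360 = 90%, Grade 9 70/140 = 50%, Grade 10 270/360 = 75%.
Each respondent's weight = sampled/responded in their class; summing within a class gives n_sampled, so:
  Grade 7: 180 × 8.5 = 1530
  Grade 8: 360 × 10.5 = 3780
  Grade 9: 140 × 5.5 = 770
  Grade 10: 360 × 3 = 1080
Adjusted estimate = 7160 / 1,040 = 6.88462 → 6.9.

6.9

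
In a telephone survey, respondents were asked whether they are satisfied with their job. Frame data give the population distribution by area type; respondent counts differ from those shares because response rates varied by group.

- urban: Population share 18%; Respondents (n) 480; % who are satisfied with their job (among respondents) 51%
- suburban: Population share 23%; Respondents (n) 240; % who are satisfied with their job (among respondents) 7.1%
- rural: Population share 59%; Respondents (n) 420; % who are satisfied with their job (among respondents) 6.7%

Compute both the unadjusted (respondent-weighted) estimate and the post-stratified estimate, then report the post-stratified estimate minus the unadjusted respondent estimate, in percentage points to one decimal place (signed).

Without adjustment, the pooled respondent share is:
  (480/1140)×51 + (240/1140)×7.1 + (420/1140)×6.7 = 25.4368%
Post-stratified estimate weights by population shares:
  0.18×51 + 0.23×7.1 + 0.59×6.7 = 14.766%
Difference = 14.766 − 25.4368 = -10.6708 pp.

-10.7 percentage points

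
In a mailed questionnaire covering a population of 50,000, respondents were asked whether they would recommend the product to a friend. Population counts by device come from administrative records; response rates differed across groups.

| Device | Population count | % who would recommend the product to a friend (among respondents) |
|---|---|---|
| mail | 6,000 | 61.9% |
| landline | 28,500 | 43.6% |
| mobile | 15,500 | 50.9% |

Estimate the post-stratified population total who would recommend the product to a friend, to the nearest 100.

Apply each group's respondent rate to its population count:
  mail: 6,000 × 61.9% = 3714
  landline: 28,500 × 43.6% = 12,426
  mobile: 15,500 × 50.9% = 7889.5
Estimated total = 24029.5 → 24,000.

24,000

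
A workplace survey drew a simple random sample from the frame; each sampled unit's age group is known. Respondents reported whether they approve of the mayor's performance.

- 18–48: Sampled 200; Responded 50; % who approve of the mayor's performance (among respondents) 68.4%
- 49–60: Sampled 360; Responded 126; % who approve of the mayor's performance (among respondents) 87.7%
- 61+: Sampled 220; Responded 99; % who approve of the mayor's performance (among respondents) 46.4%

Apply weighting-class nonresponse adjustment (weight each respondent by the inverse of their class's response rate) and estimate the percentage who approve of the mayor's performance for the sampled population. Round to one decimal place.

71.1%

Class response rates: 18–48 50/200 = 25%, 49–60 126/360 = 35%, 61+ 99/220 = 45%.
Inverse-response-rate weighting restores each class to its sampled count, so class totals weight by n_sampled:
  18–48: 200 × 68.4 = 13680
  49–60: 360 × 87.7 = 31,572
  61+: 220 × 46.4 = 10,208
Adjusted estimate = 55,460 / 780 = 71.1026 → 71.1%.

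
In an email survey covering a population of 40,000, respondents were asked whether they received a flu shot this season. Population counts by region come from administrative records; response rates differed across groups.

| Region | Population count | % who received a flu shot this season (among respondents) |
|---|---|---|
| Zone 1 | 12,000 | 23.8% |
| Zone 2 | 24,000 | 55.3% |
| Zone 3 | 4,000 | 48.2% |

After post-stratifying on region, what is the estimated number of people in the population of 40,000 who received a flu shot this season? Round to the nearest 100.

18,100

Apply each group's respondent rate to its population count:
  Zone 1: 12,000 × 23.8% = 2856
  Zone 2: 24,000 × 55.3% = 13,272
  Zone 3: 4,000 × 48.2% = 1928
Estimated total = 18,056 → 18,100.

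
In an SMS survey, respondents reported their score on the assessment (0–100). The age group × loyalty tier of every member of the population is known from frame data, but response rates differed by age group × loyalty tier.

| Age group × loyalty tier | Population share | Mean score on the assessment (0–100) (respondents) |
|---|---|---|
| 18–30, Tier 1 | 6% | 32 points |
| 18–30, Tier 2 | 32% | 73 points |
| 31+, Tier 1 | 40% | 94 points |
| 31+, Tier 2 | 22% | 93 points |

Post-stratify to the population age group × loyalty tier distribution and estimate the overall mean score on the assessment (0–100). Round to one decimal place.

83.3

Each cell contributes population-share × respondent value:
  18–30, Tier 1: 0.06 × 32 = 1.92
  18–30, Tier 2: 0.32 × 73 = 23.36
  31+, Tier 1: 0.4 × 94 = 37.6
  31+, Tier 2: 0.22 × 93 = 20.46
Post-stratified estimate = 83.34 → 83.3.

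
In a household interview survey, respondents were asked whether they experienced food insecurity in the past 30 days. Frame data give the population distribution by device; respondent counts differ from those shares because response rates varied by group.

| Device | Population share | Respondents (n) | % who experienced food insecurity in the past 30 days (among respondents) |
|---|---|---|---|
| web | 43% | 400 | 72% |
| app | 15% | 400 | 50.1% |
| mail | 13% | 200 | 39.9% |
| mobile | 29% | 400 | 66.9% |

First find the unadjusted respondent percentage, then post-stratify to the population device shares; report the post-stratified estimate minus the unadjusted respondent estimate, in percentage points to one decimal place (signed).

Without adjustment, the pooled respondent share is:
  (400/1400)×72 + (400/1400)×50.1 + (200/1400)×39.9 + (400/1400)×66.9 = 59.7%
Reweighting by population device shares:
  0.43×72 + 0.15×50.1 + 0.13×39.9 + 0.29×66.9 = 63.063%
Difference = 63.063 − 59.7 = 3.363 pp.

+3.4 percentage points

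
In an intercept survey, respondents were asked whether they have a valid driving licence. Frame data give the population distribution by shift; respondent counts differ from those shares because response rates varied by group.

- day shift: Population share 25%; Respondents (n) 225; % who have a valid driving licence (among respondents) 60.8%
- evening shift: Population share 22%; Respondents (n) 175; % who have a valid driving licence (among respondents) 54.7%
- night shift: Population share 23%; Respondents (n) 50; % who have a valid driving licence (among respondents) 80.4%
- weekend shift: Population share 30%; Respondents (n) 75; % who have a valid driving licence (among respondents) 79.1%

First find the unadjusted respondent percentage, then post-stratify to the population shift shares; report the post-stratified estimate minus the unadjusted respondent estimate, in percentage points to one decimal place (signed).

Naive respondent-only estimate (weights = respondent counts):
  (225/525)×60.8 + (175/525)×54.7 + (50/525)×80.4 + (75/525)×79.1 = 63.2476%
Reweighting by population shift shares:
  0.25×60.8 + 0.22×54.7 + 0.23×80.4 + 0.3×79.1 = 69.456%
Difference = 69.456 − 63.2476 = 6.2084 pp.

+6.2 percentage points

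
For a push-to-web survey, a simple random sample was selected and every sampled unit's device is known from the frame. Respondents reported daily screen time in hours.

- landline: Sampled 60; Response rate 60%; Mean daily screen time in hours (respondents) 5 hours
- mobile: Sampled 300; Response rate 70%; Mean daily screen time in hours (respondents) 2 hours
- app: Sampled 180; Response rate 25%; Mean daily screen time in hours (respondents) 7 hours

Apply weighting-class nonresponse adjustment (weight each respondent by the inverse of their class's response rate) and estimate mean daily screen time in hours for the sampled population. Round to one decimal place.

4.0

Inverse-response-rate weighting restores each class to its sampled count, so class totals weight by n_sampled:
  landline: 60 × 5 = 300
  mobile: 300 × 2 = 600
  app: 180 × 7 = 1260
Adjusted estimate = 2160 / 540 = 4 → 4.0.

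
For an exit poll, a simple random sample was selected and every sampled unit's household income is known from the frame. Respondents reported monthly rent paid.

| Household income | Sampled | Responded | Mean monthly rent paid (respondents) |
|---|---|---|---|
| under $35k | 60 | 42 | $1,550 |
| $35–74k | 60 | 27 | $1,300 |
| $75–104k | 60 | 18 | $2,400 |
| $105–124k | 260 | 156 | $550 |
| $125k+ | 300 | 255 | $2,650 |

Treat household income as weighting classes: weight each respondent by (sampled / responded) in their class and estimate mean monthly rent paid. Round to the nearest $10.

$1,690

Response rates by class: under $35k 42/60 = 70%, $35–74k 27/60 = 45%, $75–104k 18/60 = 30%, $105–124k 156/260 = 60%, $125k+ 255/300 = 85%.
Each respondent's weight = sampled/responded in their class; summing within a class gives n_sampled, so:
  under $35k: 60 × 1550 = 93,000
  $35–74k: 60 × 1300 = 78,000
  $75–104k: 60 × 2400 = 144,000
  $105–124k: 260 × 550 = 143,000
  $125k+: 300 × 2650 = 795,000
Adjusted estimate = 1,253,000 / 740 = 1693.24 → $1,690.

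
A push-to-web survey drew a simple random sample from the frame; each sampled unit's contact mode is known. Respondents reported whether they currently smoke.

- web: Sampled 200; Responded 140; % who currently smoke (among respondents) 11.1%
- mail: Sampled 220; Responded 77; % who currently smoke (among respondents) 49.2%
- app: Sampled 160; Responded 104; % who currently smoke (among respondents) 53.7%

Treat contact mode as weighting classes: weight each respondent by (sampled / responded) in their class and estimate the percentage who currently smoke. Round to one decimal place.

37.3%

Class response rates: web 140/200 = 70%, mail 77/220 = 35%, app 104/160 = 65%.
With weight = n_sampled/n_responded per class, the weighted class total is n_sampled:
  web: 200 × 11.1 = 2220
  mail: 220 × 49.2 = 10,824
  app: 160 × 53.7 = 8592
Adjusted estimate = 21,636 / 580 = 37.3034 → 37.3%.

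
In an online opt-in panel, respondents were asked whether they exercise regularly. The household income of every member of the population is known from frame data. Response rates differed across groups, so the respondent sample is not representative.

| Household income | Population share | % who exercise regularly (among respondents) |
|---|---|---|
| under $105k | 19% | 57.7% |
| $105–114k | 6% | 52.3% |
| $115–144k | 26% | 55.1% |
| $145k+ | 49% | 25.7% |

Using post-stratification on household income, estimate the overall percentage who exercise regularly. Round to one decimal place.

41.0%

Weight each group's respondent value by its population share:
  under $105k: 0.19 × 57.7 = 10.963
  $105–114k: 0.06 × 52.3 = 3.138
  $115–144k: 0.26 × 55.1 = 14.326
  $145k+: 0.49 × 25.7 = 12.593
Post-stratified estimate = 41.02 → 41.0%.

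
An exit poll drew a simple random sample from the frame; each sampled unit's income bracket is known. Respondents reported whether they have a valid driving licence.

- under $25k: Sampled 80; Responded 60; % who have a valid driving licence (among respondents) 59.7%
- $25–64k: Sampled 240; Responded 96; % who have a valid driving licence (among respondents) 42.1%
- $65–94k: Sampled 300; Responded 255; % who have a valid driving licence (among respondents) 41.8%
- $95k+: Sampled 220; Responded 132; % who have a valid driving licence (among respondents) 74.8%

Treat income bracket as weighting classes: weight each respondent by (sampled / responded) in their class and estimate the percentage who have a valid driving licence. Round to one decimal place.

52.2%

Class response rates: under $25k 60/80 = 75%, $25–64k 96/240 = 40%, $65–94k 255/300 = 85%, $95k+ 132/220 = 60%.
With weight = n_sampled/n_responded per class, the weighted class total is n_sampled:
  under $25k: 80 × 59.7 = 4776
  $25–64k: 240 × 42.1 = 10,104
  $65–94k: 300 × 41.8 = 12,540
  $95k+: 220 × 74.8 = 16,456
Adjusted estimate = 43,876 / 840 = 52.2333 → 52.2%.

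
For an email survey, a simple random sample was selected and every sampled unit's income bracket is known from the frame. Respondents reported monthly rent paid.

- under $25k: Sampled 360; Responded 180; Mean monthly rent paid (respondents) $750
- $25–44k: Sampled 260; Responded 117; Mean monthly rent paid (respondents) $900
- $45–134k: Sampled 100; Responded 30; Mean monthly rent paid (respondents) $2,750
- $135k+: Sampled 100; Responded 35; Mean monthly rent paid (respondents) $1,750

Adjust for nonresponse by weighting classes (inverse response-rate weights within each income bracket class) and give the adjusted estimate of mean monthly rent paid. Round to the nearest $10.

Response rates by class: under $25k 180/360 = 50%, $25–44k 117/260 = 45%, $45–134k 30/100 = 30%, $135k+ 35/100 = 35%.
Each respondent's weight = sampled/responded in their class; summing within a class gives n_sampled, so:
  under $25k: 360 × 750 = 270,000
  $25–44k: 260 × 900 = 234,000
  $45–134k: 100 × 2750 = 275,000
  $135k+: 100 × 1750 = 175,000
Adjusted estimate = 954,000 / 820 = 1163.41 → $1,160.

$1,160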